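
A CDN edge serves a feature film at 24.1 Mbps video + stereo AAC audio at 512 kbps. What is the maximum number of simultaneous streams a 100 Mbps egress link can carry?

Audio: 512 kbps = 0.512 Mbps.
Per-viewer media rate: 24.612 Mbps.
100 Mbps = 100.0 Mbps; 100.0 / 24.612 = 4.06 → 4 viewers.

4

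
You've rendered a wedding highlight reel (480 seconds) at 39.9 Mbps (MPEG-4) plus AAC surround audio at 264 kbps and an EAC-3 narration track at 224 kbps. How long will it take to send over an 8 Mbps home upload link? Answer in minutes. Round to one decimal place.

40.4 minutes

Audio total: 264 + 224 = 488 kbps = 0.488 Mbps.
Total bitrate: 40.388 Mbps.
File: 40.388 Mbps × 480 s = 19386.2 Mb.
At 8 Mbps: 19386.2 / 8 = 2423.3 s ≈ 40.4 minutes.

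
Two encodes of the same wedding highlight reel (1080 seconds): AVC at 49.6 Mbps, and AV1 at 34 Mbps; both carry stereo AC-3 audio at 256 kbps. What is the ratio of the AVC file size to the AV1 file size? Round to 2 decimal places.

1.46

Audio: 256 kbps = 0.256 Mbps.
AVC: 49.856 Mbps × 1080 s = 53844.5 Mb = 6.731 GB.
AV1: 34.256 Mbps × 1080 s = 36996.5 Mb = 4.625 GB.
Ratio: 6.731 / 4.625 = 1.455.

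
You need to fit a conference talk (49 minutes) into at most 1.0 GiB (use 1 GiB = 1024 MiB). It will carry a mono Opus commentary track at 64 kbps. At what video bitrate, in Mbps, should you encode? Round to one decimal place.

Budget: 1.0 GiB = 8589.9 Mb.
49 min = 2940 s
Total bitrate budget: 8589.9 Mb / 2940 s = 2.922 Mbps.
Audio: 64 kbps = 0.064 Mbps.
Video: 2.922 − 0.064 = 2.858 Mbps.

2.9 Mbps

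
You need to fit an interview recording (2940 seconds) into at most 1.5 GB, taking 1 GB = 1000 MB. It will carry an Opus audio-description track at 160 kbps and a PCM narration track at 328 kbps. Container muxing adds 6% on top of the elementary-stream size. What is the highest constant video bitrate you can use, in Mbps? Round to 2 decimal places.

3.36 Mbps

Budget: 1.5 GB = 12000.0 Mb.
Stream payload after overhead: 12000.0 / 1.06 = 11320.8 Mb.
Total bitrate budget: 11320.8 Mb / 2940 s = 3.851 Mbps.
Audio total: 160 + 328 = 488 kbps = 0.488 Mbps.
Video: 3.851 − 0.488 = 3.363 Mbps.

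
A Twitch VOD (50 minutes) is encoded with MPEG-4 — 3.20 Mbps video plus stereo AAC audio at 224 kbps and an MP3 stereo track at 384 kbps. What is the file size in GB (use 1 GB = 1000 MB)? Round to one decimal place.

50 min = 3000 s
Audio total: 224 + 384 = 608 kbps = 0.608 Mbps.
Total bitrate: 3.20 + 0.608 = 3.808 Mbps.
Stream data: 3.808 Mbps × 3000 s = 11424.0 Mb.
11,424 Mb ÷ 8 = 1,428 MB → 1.428 GB.

1.4 GB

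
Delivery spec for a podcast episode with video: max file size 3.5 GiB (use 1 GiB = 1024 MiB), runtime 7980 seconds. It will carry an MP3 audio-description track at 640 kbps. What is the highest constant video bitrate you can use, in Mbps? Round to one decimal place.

Budget: 3.5 GiB = 30064.8 Mb.
Total bitrate budget: 30064.8 Mb / 7980 s = 3.768 Mbps.
Audio: 640 kbps = 0.640 Mbps.
Video: 3.768 − 0.640 = 3.128 Mbps.

3.1 Mbps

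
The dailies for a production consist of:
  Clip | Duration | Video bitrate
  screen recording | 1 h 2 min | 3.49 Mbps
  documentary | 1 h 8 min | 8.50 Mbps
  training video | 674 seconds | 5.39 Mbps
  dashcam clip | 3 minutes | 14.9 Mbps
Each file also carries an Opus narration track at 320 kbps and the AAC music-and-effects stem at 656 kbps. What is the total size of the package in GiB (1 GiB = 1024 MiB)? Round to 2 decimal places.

7.27 GiB

Audio total: 320 + 656 = 976 kbps = 0.976 Mbps.
screen recording: 4.466 Mbps × 3720 s = 16613.5 Mb
documentary: 9.476 Mbps × 4080 s = 38662.1 Mb
training video: 6.366 Mbps × 674 s = 4290.7 Mb
dashcam clip: 15.876 Mbps × 180 s = 2857.7 Mb
Total: 62424.0 Mb = 7803.0 MB.
= 7.267 GiB.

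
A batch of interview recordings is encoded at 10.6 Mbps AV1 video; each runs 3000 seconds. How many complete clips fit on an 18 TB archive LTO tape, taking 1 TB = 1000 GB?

4528

Per item: 10.600 Mbps × 3000 s = 31,800 Mb = 3,975 MB.
Capacity: 18 TB = 144,000,000 Mb; 4528.30 items → 4528 complete.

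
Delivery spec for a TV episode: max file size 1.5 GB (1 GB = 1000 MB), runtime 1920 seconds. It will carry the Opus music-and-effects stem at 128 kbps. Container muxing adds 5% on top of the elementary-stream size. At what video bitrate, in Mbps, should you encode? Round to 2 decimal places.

Budget: 1.5 GB = 12000.0 Mb.
Stream payload after overhead: 12000.0 / 1.05 = 11428.6 Mb.
Total bitrate budget: 11428.6 Mb / 1920 s = 5.952 Mbps.
Audio: 128 kbps = 0.128 Mbps.
Video: 5.952 − 0.128 = 5.824 Mbps.

5.82 Mbps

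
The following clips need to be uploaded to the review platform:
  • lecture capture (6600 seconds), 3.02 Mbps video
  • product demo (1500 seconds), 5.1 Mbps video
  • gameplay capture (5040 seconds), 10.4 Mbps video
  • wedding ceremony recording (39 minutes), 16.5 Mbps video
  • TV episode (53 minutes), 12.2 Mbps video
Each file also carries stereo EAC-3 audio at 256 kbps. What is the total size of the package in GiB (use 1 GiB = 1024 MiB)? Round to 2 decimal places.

Audio: 256 kbps = 0.256 Mbps.
lecture capture: 3.276 Mbps × 6600 s = 21621.6 Mb
product demo: 5.356 Mbps × 1500 s = 8034.0 Mb
gameplay capture: 10.656 Mbps × 5040 s = 53706.2 Mb
wedding ceremony recording: 16.756 Mbps × 2340 s = 39209.0 Mb
TV episode: 12.456 Mbps × 3180 s = 39610.1 Mb
Total: 162181.0 Mb = 20272.6 MB.
= 18.88 GiB.

18.88 GiB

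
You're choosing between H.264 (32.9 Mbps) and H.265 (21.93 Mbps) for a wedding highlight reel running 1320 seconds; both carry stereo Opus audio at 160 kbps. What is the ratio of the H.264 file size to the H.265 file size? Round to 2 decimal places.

1.50

Audio: 160 kbps = 0.160 Mbps.
H.264: 33.060 Mbps × 1320 s = 43639.2 Mb = 5.455 GB.
H.265: 22.090 Mbps × 1320 s = 29158.8 Mb = 3.645 GB.
Ratio: 5.455 / 3.645 = 1.497.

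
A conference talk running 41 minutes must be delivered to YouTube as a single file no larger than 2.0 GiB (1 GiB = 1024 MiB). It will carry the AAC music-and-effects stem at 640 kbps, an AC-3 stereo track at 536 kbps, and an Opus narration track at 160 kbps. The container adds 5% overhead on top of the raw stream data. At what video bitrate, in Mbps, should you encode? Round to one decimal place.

Budget: 2.0 GiB = 17179.9 Mb.
Stream payload after overhead: 17179.9 / 1.05 = 16361.8 Mb.
41 min = 2460 s
Total bitrate budget: 16361.8 Mb / 2460 s = 6.651 Mbps.
Audio total: 640 + 536 + 160 = 1336 kbps = 1.336 Mbps.
Video: 6.651 − 1.336 = 5.315 Mbps.

5.3 Mbps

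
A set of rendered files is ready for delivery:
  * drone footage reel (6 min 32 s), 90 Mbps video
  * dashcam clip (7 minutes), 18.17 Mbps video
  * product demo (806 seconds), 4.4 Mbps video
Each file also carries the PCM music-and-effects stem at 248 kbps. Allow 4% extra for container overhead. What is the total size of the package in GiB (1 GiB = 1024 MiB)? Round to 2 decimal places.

Audio: 248 kbps = 0.248 Mbps.
drone footage reel: 90.248 Mbps × 392 s × 1.04 = 36792.3 Mb
dashcam clip: 18.418 Mbps × 420 s × 1.04 = 8045.0 Mb
product demo: 4.648 Mbps × 806 s × 1.04 = 3896.1 Mb
Total: 48733.4 Mb = 6091.7 MB.
= 5.673 GiB.

5.67 GiB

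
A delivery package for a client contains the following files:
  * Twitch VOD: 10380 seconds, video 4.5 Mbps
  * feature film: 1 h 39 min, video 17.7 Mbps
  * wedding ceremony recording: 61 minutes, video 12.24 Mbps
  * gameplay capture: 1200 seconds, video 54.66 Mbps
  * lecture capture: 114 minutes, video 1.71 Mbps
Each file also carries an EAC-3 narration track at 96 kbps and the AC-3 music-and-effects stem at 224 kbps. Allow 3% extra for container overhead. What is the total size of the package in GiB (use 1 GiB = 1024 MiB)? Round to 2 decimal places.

Audio total: 96 + 224 = 320 kbps = 0.320 Mbps.
Twitch VOD: 4.820 Mbps × 10380 s × 1.03 = 51532.5 Mb
feature film: 18.020 Mbps × 5940 s × 1.03 = 110250.0 Mb
wedding ceremony recording: 12.560 Mbps × 3660 s × 1.03 = 47348.7 Mb
gameplay capture: 54.980 Mbps × 1200 s × 1.03 = 67955.3 Mb
lecture capture: 2.030 Mbps × 6840 s × 1.03 = 14301.8 Mb
Total: 291388.2 Mb = 36423.5 MB.
= 33.92 GiB.

33.92 GiB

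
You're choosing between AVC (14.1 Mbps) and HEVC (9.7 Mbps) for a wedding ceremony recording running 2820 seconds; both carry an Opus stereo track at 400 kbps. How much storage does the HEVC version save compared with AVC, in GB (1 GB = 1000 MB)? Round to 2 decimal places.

1.55 GB

Audio: 400 kbps = 0.400 Mbps.
AVC: 14.500 Mbps × 2820 s = 40890.0 Mb = 5.111 GB.
HEVC: 10.100 Mbps × 2820 s = 28482.0 Mb = 3.560 GB.
Saving: 5.111 − 3.560 = 1.551 GB.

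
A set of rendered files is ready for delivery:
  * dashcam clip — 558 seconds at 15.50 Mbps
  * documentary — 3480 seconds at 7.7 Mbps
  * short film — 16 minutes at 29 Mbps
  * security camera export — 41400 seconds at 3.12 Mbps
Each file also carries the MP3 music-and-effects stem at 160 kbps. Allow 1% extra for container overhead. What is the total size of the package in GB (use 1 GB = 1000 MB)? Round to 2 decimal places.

25.23 GB

Audio: 160 kbps = 0.160 Mbps.
dashcam clip: 15.660 Mbps × 558 s × 1.01 = 8825.7 Mb
documentary: 7.860 Mbps × 3480 s × 1.01 = 27626.3 Mb
short film: 29.160 Mbps × 960 s × 1.01 = 28273.5 Mb
security camera export: 3.280 Mbps × 41400 s × 1.01 = 137149.9 Mb
Total: 201875.4 Mb = 25234.4 MB.
= 25.23 GB.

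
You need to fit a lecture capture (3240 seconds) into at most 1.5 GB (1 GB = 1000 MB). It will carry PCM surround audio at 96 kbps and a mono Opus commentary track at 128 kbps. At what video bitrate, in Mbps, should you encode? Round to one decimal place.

Budget: 1.5 GB = 12000.0 Mb.
Total bitrate budget: 12000.0 Mb / 3240 s = 3.704 Mbps.
Audio total: 96 + 128 = 224 kbps = 0.224 Mbps.
Video: 3.704 − 0.224 = 3.480 Mbps.

3.5 Mbps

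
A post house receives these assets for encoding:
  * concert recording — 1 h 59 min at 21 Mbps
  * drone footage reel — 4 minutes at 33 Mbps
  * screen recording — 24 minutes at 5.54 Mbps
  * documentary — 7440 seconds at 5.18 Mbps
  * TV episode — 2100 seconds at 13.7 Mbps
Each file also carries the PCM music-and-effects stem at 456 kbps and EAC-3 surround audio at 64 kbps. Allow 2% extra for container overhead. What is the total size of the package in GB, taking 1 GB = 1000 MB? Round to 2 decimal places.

30.94 GB

Audio total: 456 + 64 = 520 kbps = 0.520 Mbps.
concert recording: 21.520 Mbps × 7140 s × 1.02 = 156725.9 Mb
drone footage reel: 33.520 Mbps × 240 s × 1.02 = 8205.7 Mb
screen recording: 6.060 Mbps × 1440 s × 1.02 = 8900.9 Mb
documentary: 5.700 Mbps × 7440 s × 1.02 = 43256.2 Mb
TV episode: 14.220 Mbps × 2100 s × 1.02 = 30459.2 Mb
Total: 247547.9 Mb = 30943.5 MB.
= 30.94 GB.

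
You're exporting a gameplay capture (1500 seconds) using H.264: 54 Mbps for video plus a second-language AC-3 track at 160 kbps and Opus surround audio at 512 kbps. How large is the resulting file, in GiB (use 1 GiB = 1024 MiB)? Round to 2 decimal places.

9.55 GiB

Audio total: 160 + 512 = 672 kbps = 0.672 Mbps.
Total bitrate: 54 + 0.672 = 54.672 Mbps.
Stream data: 54.672 Mbps × 1500 s = 82008.0 Mb.
82,008 Mb = 10,251,000,000 bytes ÷ 1,073,741,824 = 9.547 GiB.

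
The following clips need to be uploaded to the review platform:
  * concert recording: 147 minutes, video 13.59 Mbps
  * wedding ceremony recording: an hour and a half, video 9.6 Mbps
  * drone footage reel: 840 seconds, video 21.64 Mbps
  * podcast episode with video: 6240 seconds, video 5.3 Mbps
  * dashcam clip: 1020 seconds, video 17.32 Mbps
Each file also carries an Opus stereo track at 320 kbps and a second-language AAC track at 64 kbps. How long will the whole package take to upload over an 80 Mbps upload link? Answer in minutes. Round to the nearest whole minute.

52 minutes

Audio total: 320 + 64 = 384 kbps = 0.384 Mbps.
concert recording: 13.974 Mbps × 8820 s = 123250.7 Mb
wedding ceremony recording: 9.984 Mbps × 5400 s = 53913.6 Mb
drone footage reel: 22.024 Mbps × 840 s = 18500.2 Mb
podcast episode with video: 5.684 Mbps × 6240 s = 35468.2 Mb
dashcam clip: 17.704 Mbps × 1020 s = 18058.1 Mb
Total: 249190.7 Mb = 31148.8 MB.
At 80 Mbps: 249190.7 / 80 = 3115 s ≈ 51.9 minutes.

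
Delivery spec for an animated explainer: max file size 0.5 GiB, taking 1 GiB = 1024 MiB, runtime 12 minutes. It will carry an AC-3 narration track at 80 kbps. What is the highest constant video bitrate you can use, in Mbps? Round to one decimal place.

Budget: 0.5 GiB = 4295.0 Mb.
12 min = 720 s
Total bitrate budget: 4295.0 Mb / 720 s = 5.965 Mbps.
Audio: 80 kbps = 0.080 Mbps.
Video: 5.965 − 0.080 = 5.885 Mbps.

5.9 Mbps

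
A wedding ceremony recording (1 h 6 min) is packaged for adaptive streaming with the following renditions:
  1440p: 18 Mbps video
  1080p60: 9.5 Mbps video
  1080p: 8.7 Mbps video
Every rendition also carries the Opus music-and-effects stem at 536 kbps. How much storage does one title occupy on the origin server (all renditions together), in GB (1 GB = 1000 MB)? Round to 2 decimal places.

18.71 GB

1 h 6 min = 66 min = 3960 s
Audio: 536 kbps = 0.536 Mbps.
Sum of rendition bitrates: (18+0.536) + (9.5+0.536) + (8.7+0.536) = 37.808 Mbps.
× 3960 s = 149,720 Mb = 18,715 MB = 18.71 GB.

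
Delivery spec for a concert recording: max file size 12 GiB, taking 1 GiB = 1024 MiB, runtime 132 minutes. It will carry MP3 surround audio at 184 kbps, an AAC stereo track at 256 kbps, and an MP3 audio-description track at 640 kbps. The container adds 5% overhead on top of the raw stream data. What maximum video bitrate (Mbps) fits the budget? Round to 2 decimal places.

Budget: 12 GiB = 103079.2 Mb.
Stream payload after overhead: 103079.2 / 1.05 = 98170.7 Mb.
132 min = 7920 s
Total bitrate budget: 98170.7 Mb / 7920 s = 12.395 Mbps.
Audio total: 184 + 256 + 640 = 1080 kbps = 1.080 Mbps.
Video: 12.395 − 1.080 = 11.315 Mbps.

11.32 Mbps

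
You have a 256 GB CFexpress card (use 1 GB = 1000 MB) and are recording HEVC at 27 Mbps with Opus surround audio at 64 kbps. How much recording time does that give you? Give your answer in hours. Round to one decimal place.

21.0 hours

Audio: 64 kbps = 0.064 Mbps.
Total bitrate: 27 + 0.064 = 27.064 Mbps.
Capacity: 256 GB = 2,048,000 Mb.
Recording time: 2,048,000 / 27.064 = 75,672 s ≈ 21.0 hours.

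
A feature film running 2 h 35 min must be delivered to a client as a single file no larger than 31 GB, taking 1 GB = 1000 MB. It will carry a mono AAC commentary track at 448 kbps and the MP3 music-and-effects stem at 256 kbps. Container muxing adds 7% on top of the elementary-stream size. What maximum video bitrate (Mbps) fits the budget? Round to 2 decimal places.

Budget: 31 GB = 248000.0 Mb.
Stream payload after overhead: 248000.0 / 1.07 = 231775.7 Mb.
2 h 35 min = 155 min = 9300 s
Total bitrate budget: 231775.7 Mb / 9300 s = 24.922 Mbps.
Audio total: 448 + 256 = 704 kbps = 0.704 Mbps.
Video: 24.922 − 0.704 = 24.218 Mbps.

24.22 Mbps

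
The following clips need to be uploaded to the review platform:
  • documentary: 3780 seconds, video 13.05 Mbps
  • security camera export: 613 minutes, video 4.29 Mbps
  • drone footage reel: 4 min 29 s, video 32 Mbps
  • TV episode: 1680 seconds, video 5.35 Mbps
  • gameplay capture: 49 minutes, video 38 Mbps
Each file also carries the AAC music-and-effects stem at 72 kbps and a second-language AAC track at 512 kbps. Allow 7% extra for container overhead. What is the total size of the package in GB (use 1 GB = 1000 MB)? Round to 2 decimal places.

Audio total: 72 + 512 = 584 kbps = 0.584 Mbps.
documentary: 13.634 Mbps × 3780 s × 1.07 = 55144.1 Mb
security camera export: 4.874 Mbps × 36780 s × 1.07 = 191814.3 Mb
drone footage reel: 32.584 Mbps × 269 s × 1.07 = 9378.7 Mb
TV episode: 5.934 Mbps × 1680 s × 1.07 = 10667.0 Mb
gameplay capture: 38.584 Mbps × 2940 s × 1.07 = 121377.5 Mb
Total: 388381.6 Mb = 48547.7 MB.
= 48.55 GB.

48.55 GB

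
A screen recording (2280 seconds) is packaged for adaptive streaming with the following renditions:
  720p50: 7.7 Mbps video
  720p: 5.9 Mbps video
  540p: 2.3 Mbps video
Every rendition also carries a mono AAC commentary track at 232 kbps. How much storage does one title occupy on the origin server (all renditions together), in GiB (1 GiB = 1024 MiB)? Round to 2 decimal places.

4.41 GiB

Audio: 232 kbps = 0.232 Mbps.
Sum of rendition bitrates: (7.7+0.232) + (5.9+0.232) + (2.3+0.232) = 16.596 Mbps.
× 2280 s = 37,839 Mb = 4,730 MB = 4.405 GiB.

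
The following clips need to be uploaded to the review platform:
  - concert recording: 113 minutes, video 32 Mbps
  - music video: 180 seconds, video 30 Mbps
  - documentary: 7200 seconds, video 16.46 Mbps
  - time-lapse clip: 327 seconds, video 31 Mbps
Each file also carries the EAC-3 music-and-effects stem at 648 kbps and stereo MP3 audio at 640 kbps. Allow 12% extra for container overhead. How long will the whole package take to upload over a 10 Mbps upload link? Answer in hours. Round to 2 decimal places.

Audio total: 648 + 640 = 1288 kbps = 1.288 Mbps.
concert recording: 33.288 Mbps × 6780 s × 1.12 = 252775.8 Mb
music video: 31.288 Mbps × 180 s × 1.12 = 6307.7 Mb
documentary: 17.748 Mbps × 7200 s × 1.12 = 143119.9 Mb
time-lapse clip: 32.288 Mbps × 327 s × 1.12 = 11825.2 Mb
Total: 414028.4 Mb = 51753.6 MB.
At 10 Mbps: 414028.4 / 10 = 41403 s ≈ 11.5 hours.

11.50 hours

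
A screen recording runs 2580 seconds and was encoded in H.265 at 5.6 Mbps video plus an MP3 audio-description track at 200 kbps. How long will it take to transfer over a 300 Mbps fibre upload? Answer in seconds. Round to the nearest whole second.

Audio: 200 kbps = 0.200 Mbps.
Total bitrate: 5.800 Mbps.
File: 5.800 Mbps × 2580 s = 14964.0 Mb.
At 300 Mbps: 14964.0 / 300 = 49.9 s ≈ 49.9 seconds.

50 seconds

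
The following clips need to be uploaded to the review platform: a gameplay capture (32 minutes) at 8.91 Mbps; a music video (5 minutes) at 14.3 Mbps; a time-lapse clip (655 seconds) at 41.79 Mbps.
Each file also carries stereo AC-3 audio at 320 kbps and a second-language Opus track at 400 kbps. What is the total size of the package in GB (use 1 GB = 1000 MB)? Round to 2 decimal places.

6.35 GB

Audio total: 320 + 400 = 720 kbps = 0.720 Mbps.
gameplay capture: 9.630 Mbps × 1920 s = 18489.6 Mb
music video: 15.020 Mbps × 300 s = 4506.0 Mb
time-lapse clip: 42.510 Mbps × 655 s = 27844.0 Mb
Total: 50839.7 Mb = 6355.0 MB.
= 6.355 GB.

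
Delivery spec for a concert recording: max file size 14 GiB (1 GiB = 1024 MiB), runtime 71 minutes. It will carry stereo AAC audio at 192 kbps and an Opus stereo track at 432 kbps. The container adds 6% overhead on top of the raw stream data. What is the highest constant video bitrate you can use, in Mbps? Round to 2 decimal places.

26.01 Mbps

Budget: 14 GiB = 120259.1 Mb.
Stream payload after overhead: 120259.1 / 1.06 = 113452.0 Mb.
71 min = 4260 s
Total bitrate budget: 113452.0 Mb / 4260 s = 26.632 Mbps.
Audio total: 192 + 432 = 624 kbps = 0.624 Mbps.
Video: 26.632 − 0.624 = 26.008 Mbps.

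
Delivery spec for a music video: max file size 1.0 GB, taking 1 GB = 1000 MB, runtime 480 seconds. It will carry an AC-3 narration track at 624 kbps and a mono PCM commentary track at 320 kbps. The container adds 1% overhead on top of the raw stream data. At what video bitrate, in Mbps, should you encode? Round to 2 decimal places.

15.56 Mbps

Budget: 1.0 GB = 8000.0 Mb.
Stream payload after overhead: 8000.0 / 1.01 = 7920.8 Mb.
Total bitrate budget: 7920.8 Mb / 480 s = 16.502 Mbps.
Audio total: 624 + 320 = 944 kbps = 0.944 Mbps.
Video: 16.502 − 0.944 = 15.558 Mbps.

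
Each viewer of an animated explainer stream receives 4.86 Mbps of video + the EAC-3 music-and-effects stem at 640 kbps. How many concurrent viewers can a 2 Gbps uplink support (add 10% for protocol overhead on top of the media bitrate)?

330

Audio: 640 kbps = 0.640 Mbps.
Per-viewer media rate: 5.500 Mbps.
On the wire with 10% overhead: 6.050 Mbps.
2 Gbps = 2,000 Mbps; 2,000 / 6.050 = 330.58 → 330 viewers.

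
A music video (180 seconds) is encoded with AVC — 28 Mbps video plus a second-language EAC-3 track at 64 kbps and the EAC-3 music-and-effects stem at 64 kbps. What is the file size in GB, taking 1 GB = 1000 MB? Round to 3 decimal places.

Audio total: 64 + 64 = 128 kbps = 0.128 Mbps.
Total bitrate: 28 + 0.128 = 28.128 Mbps.
Stream data: 28.128 Mbps × 180 s = 5063.0 Mb.
5,063 Mb ÷ 8 = 632.9 MB → 0.6329 GB.

0.633 GB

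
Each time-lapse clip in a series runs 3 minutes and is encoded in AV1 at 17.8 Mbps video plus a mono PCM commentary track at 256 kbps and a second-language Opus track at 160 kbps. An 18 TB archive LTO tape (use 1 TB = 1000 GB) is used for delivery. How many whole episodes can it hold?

3 min = 180 s
Audio total: 256 + 160 = 416 kbps = 0.416 Mbps.
Total bitrate: 18.216 Mbps.
Per item: 18.216 Mbps × 180 s = 3,279 Mb = 409.9 MB.
Capacity: 18 TB = 144,000,000 Mb; 43917.44 items → 43917 complete.

43917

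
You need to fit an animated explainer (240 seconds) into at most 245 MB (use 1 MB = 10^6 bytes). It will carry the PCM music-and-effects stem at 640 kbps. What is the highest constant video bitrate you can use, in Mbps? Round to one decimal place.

Budget: 245 MB = 1960.0 Mb.
Total bitrate budget: 1960.0 Mb / 240 s = 8.167 Mbps.
Audio: 640 kbps = 0.640 Mbps.
Video: 8.167 − 0.640 = 7.527 Mbps.

7.5 Mbps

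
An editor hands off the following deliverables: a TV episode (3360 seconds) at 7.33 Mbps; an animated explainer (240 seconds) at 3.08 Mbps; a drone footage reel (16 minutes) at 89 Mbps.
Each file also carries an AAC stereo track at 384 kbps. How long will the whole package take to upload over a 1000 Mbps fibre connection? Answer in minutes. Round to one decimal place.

Audio: 384 kbps = 0.384 Mbps.
TV episode: 7.714 Mbps × 3360 s = 25919.0 Mb
animated explainer: 3.464 Mbps × 240 s = 831.4 Mb
drone footage reel: 89.384 Mbps × 960 s = 85808.6 Mb
Total: 112559.0 Mb = 14069.9 MB.
At 1000 Mbps: 112559.0 / 1000 = 113 s ≈ 1.88 minutes.

1.9 minutes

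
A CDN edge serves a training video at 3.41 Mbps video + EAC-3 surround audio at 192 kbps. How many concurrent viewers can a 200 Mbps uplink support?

Audio: 192 kbps = 0.192 Mbps.
Per-viewer media rate: 3.602 Mbps.
200 Mbps = 200.0 Mbps; 200.0 / 3.602 = 55.52 → 55 viewers.

55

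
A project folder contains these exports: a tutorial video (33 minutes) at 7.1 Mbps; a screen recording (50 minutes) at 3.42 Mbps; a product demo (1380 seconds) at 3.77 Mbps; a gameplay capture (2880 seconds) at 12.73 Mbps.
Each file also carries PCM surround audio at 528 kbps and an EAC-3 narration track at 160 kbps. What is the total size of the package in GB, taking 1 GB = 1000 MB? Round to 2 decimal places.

9.07 GB

Audio total: 528 + 160 = 688 kbps = 0.688 Mbps.
tutorial video: 7.788 Mbps × 1980 s = 15420.2 Mb
screen recording: 4.108 Mbps × 3000 s = 12324.0 Mb
product demo: 4.458 Mbps × 1380 s = 6152.0 Mb
gameplay capture: 13.418 Mbps × 2880 s = 38643.8 Mb
Total: 72540.1 Mb = 9067.5 MB.
= 9.068 GB.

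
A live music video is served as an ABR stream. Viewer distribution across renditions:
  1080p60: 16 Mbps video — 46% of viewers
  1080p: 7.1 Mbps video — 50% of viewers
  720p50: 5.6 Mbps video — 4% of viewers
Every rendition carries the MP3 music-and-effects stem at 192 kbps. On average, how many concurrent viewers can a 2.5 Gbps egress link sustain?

Audio: 192 kbps = 0.192 Mbps.
Average per-viewer bitrate: 0.46×16.192 + 0.50×7.292 + 0.04×5.792 = 11.326 Mbps.
2.5 Gbps = 2,500 Mbps; 2,500 / 11.326 = 220.73 → 220.

220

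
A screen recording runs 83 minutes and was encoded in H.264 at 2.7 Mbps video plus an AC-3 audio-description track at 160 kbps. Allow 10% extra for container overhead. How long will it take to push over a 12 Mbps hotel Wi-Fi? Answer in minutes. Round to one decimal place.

83 min = 4980 s
Audio: 160 kbps = 0.160 Mbps.
Total bitrate: 2.860 Mbps.
File: 2.860 Mbps × 4980 s = 14242.8 Mb.
With 10% container overhead: ×1.10. → 15667.1 Mb.
At 12 Mbps: 15667.1 / 12 = 1305.6 s ≈ 21.8 minutes.

21.8 minutes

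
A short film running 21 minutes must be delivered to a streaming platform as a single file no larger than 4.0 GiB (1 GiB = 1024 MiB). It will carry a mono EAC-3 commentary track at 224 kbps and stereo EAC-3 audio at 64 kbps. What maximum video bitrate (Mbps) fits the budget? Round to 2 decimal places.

26.98 Mbps

Budget: 4.0 GiB = 34359.7 Mb.
21 min = 1260 s
Total bitrate budget: 34359.7 Mb / 1260 s = 27.270 Mbps.
Audio total: 224 + 64 = 288 kbps = 0.288 Mbps.
Video: 27.270 − 0.288 = 26.982 Mbps.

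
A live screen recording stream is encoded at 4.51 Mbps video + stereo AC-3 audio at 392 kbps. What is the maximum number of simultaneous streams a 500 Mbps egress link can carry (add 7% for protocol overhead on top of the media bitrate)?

Audio: 392 kbps = 0.392 Mbps.
Per-viewer media rate: 4.902 Mbps.
On the wire with 7% overhead: 5.245 Mbps.
500 Mbps = 500.0 Mbps; 500.0 / 5.245 = 95.33 → 95 viewers.

95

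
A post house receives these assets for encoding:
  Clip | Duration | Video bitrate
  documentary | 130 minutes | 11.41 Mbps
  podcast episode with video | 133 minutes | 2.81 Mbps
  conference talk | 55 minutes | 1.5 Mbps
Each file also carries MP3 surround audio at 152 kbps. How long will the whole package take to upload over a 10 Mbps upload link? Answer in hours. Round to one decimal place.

3.3 hours

Audio: 152 kbps = 0.152 Mbps.
documentary: 11.562 Mbps × 7800 s = 90183.6 Mb
podcast episode with video: 2.962 Mbps × 7980 s = 23636.8 Mb
conference talk: 1.652 Mbps × 3300 s = 5451.6 Mb
Total: 119272.0 Mb = 14909.0 MB.
At 10 Mbps: 119272.0 / 10 = 11927 s ≈ 3.31 hours.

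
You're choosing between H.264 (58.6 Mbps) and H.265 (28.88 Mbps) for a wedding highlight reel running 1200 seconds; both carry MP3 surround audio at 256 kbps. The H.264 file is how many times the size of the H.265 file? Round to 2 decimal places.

2.02

Audio: 256 kbps = 0.256 Mbps.
H.264: 58.856 Mbps × 1200 s = 70627.2 Mb = 8.828 GB.
H.265: 29.136 Mbps × 1200 s = 34963.2 Mb = 4.370 GB.
Ratio: 8.828 / 4.370 = 2.020.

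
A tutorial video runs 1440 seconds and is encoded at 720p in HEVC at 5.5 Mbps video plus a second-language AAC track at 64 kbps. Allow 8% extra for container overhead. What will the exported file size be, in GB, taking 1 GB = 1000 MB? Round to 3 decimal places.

Audio: 64 kbps = 0.064 Mbps.
Total bitrate: 5.5 + 0.064 = 5.564 Mbps.
Stream data: 5.564 Mbps × 1440 s = 8012.2 Mb.
With 8% container overhead: ×1.08.
8,653 Mb ÷ 8 = 1,082 MB → 1.082 GB.

1.082 GB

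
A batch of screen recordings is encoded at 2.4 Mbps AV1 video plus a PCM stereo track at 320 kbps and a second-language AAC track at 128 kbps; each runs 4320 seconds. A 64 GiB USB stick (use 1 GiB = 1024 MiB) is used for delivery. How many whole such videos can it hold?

Audio total: 320 + 128 = 448 kbps = 0.448 Mbps.
Total bitrate: 2.848 Mbps.
Per item: 2.848 Mbps × 4320 s = 12,303 Mb = 1,538 MB.
Capacity: 64 GiB = 549,756 Mb; 44.68 items → 44 complete.

44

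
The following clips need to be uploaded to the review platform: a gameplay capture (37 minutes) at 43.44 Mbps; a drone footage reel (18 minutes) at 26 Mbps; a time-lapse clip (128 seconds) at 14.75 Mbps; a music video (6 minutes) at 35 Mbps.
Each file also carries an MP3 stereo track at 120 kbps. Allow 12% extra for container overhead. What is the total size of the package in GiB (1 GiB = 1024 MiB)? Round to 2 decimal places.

18.18 GiB

Audio: 120 kbps = 0.120 Mbps.
gameplay capture: 43.560 Mbps × 2220 s × 1.12 = 108307.6 Mb
drone footage reel: 26.120 Mbps × 1080 s × 1.12 = 31594.8 Mb
time-lapse clip: 14.870 Mbps × 128 s × 1.12 = 2131.8 Mb
music video: 35.120 Mbps × 360 s × 1.12 = 14160.4 Mb
Total: 156194.5 Mb = 19524.3 MB.
= 18.18 GiB.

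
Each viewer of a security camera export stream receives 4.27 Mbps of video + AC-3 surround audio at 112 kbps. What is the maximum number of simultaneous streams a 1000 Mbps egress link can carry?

228

Audio: 112 kbps = 0.112 Mbps.
Per-viewer media rate: 4.382 Mbps.
1000 Mbps = 1,000 Mbps; 1,000 / 4.382 = 228.21 → 228 viewers.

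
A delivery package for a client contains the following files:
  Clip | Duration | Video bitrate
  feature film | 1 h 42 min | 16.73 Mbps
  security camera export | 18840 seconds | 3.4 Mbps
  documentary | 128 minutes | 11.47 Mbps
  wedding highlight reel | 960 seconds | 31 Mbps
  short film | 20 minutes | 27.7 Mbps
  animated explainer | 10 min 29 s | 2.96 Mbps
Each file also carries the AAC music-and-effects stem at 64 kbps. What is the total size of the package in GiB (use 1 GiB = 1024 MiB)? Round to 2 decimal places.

Audio: 64 kbps = 0.064 Mbps.
feature film: 16.794 Mbps × 6120 s = 102779.3 Mb
security camera export: 3.464 Mbps × 18840 s = 65261.8 Mb
documentary: 11.534 Mbps × 7680 s = 88581.1 Mb
wedding highlight reel: 31.064 Mbps × 960 s = 29821.4 Mb
short film: 27.764 Mbps × 1200 s = 33316.8 Mb
animated explainer: 3.024 Mbps × 629 s = 1902.1 Mb
Total: 321662.5 Mb = 40207.8 MB.
= 37.45 GiB.

37.45 GiB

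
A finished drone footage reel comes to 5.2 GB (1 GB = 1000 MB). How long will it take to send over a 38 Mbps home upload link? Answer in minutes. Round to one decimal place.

File: 5.2 GB = 41600.0 Mb.
At 38 Mbps: 41600.0 / 38 = 1094.7 s ≈ 18.2 minutes.

18.2 minutes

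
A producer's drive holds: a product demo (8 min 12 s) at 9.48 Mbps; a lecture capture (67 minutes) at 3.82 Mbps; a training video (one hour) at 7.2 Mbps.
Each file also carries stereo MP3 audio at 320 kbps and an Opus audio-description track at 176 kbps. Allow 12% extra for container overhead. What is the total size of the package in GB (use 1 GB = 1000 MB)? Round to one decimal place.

Audio total: 320 + 176 = 496 kbps = 0.496 Mbps.
product demo: 9.976 Mbps × 492 s × 1.12 = 5497.2 Mb
lecture capture: 4.316 Mbps × 4020 s × 1.12 = 19432.4 Mb
training video: 7.696 Mbps × 3600 s × 1.12 = 31030.3 Mb
Total: 55959.8 Mb = 6995.0 MB.
= 6.995 GB.

7.0 GB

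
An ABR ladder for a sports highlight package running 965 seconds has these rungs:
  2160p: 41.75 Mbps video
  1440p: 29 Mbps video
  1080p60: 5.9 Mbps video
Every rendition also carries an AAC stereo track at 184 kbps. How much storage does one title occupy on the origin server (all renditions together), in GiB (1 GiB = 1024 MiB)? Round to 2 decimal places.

Audio: 184 kbps = 0.184 Mbps.
Sum of rendition bitrates: (41.75+0.184) + (29+0.184) + (5.9+0.184) = 77.202 Mbps.
× 965 s = 74,500 Mb = 9,312 MB = 8.673 GiB.

8.67 GiB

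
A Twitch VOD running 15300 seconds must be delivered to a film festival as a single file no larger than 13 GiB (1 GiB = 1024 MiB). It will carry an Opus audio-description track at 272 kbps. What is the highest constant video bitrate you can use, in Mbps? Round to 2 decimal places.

Budget: 13 GiB = 111669.1 Mb.
Total bitrate budget: 111669.1 Mb / 15300 s = 7.299 Mbps.
Audio: 272 kbps = 0.272 Mbps.
Video: 7.299 − 0.272 = 7.027 Mbps.

7.03 Mbps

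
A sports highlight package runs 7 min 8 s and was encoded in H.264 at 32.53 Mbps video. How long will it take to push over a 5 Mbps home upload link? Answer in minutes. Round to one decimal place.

46.4 minutes

7 min 8 s = 428 s
File: 32.530 Mbps × 428 s = 13922.8 Mb.
At 5 Mbps: 13922.8 / 5 = 2784.6 s ≈ 46.4 minutes.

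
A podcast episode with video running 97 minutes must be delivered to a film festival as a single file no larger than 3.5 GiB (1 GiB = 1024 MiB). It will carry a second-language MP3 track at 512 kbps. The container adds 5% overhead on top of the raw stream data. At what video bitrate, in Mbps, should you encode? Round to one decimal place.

Budget: 3.5 GiB = 30064.8 Mb.
Stream payload after overhead: 30064.8 / 1.05 = 28633.1 Mb.
97 min = 5820 s
Total bitrate budget: 28633.1 Mb / 5820 s = 4.920 Mbps.
Audio: 512 kbps = 0.512 Mbps.
Video: 4.920 − 0.512 = 4.408 Mbps.

4.4 Mbps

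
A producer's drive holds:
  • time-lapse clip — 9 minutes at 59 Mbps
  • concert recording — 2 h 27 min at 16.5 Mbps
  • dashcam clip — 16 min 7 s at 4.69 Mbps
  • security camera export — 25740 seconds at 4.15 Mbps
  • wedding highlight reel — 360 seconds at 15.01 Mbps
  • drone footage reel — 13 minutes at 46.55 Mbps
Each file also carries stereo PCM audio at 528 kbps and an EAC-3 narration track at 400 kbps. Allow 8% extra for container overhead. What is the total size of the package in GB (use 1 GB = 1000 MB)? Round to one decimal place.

Audio total: 528 + 400 = 928 kbps = 0.928 Mbps.
time-lapse clip: 59.928 Mbps × 540 s × 1.08 = 34950.0 Mb
concert recording: 17.428 Mbps × 8820 s × 1.08 = 166012.2 Mb
dashcam clip: 5.618 Mbps × 967 s × 1.08 = 5867.2 Mb
security camera export: 5.078 Mbps × 25740 s × 1.08 = 141164.3 Mb
wedding highlight reel: 15.938 Mbps × 360 s × 1.08 = 6196.7 Mb
drone footage reel: 47.478 Mbps × 780 s × 1.08 = 39995.5 Mb
Total: 394185.9 Mb = 49273.2 MB.
= 49.27 GB.

49.3 GB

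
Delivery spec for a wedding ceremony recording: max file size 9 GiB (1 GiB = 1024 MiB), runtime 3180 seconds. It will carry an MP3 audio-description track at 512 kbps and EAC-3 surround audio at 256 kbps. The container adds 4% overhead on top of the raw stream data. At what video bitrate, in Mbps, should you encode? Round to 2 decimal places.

Budget: 9 GiB = 77309.4 Mb.
Stream payload after overhead: 77309.4 / 1.04 = 74336.0 Mb.
Total bitrate budget: 74336.0 Mb / 3180 s = 23.376 Mbps.
Audio total: 512 + 256 = 768 kbps = 0.768 Mbps.
Video: 23.376 − 0.768 = 22.608 Mbps.

22.61 Mbps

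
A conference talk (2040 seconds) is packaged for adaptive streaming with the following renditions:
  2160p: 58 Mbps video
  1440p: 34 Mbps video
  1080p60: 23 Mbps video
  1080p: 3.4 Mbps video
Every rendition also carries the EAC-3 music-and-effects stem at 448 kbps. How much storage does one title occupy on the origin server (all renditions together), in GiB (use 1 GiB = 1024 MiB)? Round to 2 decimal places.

Audio: 448 kbps = 0.448 Mbps.
Sum of rendition bitrates: (58+0.448) + (34+0.448) + (23+0.448) + (3.4+0.448) = 120.192 Mbps.
× 2040 s = 245,192 Mb = 30,649 MB = 28.54 GiB.

28.54 GiB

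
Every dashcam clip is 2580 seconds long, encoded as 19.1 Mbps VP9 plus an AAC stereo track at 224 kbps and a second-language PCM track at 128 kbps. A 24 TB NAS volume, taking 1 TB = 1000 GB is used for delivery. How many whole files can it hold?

3825

Audio total: 224 + 128 = 352 kbps = 0.352 Mbps.
Total bitrate: 19.452 Mbps.
Per item: 19.452 Mbps × 2580 s = 50,186 Mb = 6,273 MB.
Capacity: 24 TB = 192,000,000 Mb; 3825.76 items → 3825 complete.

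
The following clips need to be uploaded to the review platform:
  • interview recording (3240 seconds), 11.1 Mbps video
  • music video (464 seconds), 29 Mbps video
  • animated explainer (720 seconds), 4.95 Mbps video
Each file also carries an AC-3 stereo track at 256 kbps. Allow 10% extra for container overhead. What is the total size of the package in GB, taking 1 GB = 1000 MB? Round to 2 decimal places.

7.44 GB

Audio: 256 kbps = 0.256 Mbps.
interview recording: 11.356 Mbps × 3240 s × 1.10 = 40472.8 Mb
music video: 29.256 Mbps × 464 s × 1.10 = 14932.3 Mb
animated explainer: 5.206 Mbps × 720 s × 1.10 = 4123.2 Mb
Total: 59528.2 Mb = 7441.0 MB.
= 7.441 GB.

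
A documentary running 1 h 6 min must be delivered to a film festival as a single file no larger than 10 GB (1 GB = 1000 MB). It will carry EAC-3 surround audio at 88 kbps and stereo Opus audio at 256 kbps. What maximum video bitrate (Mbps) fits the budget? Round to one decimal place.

19.9 Mbps

Budget: 10 GB = 80000.0 Mb.
1 h 6 min = 66 min = 3960 s
Total bitrate budget: 80000.0 Mb / 3960 s = 20.202 Mbps.
Audio total: 88 + 256 = 344 kbps = 0.344 Mbps.
Video: 20.202 − 0.344 = 19.858 Mbps.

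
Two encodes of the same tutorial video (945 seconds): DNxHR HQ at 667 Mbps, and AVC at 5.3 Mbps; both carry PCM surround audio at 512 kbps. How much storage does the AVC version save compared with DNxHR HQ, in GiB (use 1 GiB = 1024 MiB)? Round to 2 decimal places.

72.80 GiB

Audio: 512 kbps = 0.512 Mbps.
DNxHR HQ: 667.512 Mbps × 945 s = 630798.8 Mb = 73.435 GiB.
AVC: 5.812 Mbps × 945 s = 5492.3 Mb = 0.639 GiB.
Saving: 73.435 − 0.639 = 72.795 GiB.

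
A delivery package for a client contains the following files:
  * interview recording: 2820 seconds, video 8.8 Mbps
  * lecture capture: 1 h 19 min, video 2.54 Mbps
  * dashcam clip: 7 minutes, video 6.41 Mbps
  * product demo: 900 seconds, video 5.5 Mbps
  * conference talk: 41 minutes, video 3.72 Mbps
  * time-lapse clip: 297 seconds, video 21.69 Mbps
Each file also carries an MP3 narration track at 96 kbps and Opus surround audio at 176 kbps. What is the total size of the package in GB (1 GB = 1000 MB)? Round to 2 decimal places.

Audio total: 96 + 176 = 272 kbps = 0.272 Mbps.
interview recording: 9.072 Mbps × 2820 s = 25583.0 Mb
lecture capture: 2.812 Mbps × 4740 s = 13328.9 Mb
dashcam clip: 6.682 Mbps × 420 s = 2806.4 Mb
product demo: 5.772 Mbps × 900 s = 5194.8 Mb
conference talk: 3.992 Mbps × 2460 s = 9820.3 Mb
time-lapse clip: 21.962 Mbps × 297 s = 6522.7 Mb
Total: 63256.2 Mb = 7907.0 MB.
= 7.907 GB.

7.91 GB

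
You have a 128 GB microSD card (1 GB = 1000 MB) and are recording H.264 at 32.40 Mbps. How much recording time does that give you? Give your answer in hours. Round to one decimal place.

8.8 hours

Capacity: 128 GB = 1,024,000 Mb.
Recording time: 1,024,000 / 32.400 = 31,605 s ≈ 8.78 hours.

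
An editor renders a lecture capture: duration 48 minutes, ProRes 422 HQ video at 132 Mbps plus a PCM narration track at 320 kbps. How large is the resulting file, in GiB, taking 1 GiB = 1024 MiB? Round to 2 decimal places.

48 min = 2880 s
Audio: 320 kbps = 0.320 Mbps.
Total bitrate: 132 + 0.320 = 132.320 Mbps.
Stream data: 132.320 Mbps × 2880 s = 381081.6 Mb.
381,082 Mb = 47,635,200,000 bytes ÷ 1,073,741,824 = 44.36 GiB.

44.36 GiB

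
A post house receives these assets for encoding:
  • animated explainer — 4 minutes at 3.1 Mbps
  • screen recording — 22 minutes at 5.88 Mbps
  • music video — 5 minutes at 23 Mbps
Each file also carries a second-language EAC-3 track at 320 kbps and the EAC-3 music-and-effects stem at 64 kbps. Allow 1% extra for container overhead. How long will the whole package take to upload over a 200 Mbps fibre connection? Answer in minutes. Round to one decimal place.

1.4 minutes

Audio total: 320 + 64 = 384 kbps = 0.384 Mbps.
animated explainer: 3.484 Mbps × 240 s × 1.01 = 844.5 Mb
screen recording: 6.264 Mbps × 1320 s × 1.01 = 8351.2 Mb
music video: 23.384 Mbps × 300 s × 1.01 = 7085.4 Mb
Total: 16281.0 Mb = 2035.1 MB.
At 200 Mbps: 16281.0 / 200 = 81 s ≈ 1.36 minutes.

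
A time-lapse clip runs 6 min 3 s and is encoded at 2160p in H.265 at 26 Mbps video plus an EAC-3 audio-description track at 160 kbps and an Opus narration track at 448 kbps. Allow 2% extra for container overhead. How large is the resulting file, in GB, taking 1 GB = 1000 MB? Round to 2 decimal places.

1.23 GB

6 min 3 s = 363 s
Audio total: 160 + 448 = 608 kbps = 0.608 Mbps.
Total bitrate: 26 + 0.608 = 26.608 Mbps.
Stream data: 26.608 Mbps × 363 s = 9658.7 Mb.
With 2% container overhead: ×1.02.
9,852 Mb ÷ 8 = 1,231 MB → 1.231 GB.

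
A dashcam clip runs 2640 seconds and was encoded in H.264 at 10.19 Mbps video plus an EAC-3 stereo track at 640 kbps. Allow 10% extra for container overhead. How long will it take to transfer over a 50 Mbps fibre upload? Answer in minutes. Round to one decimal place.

10.5 minutes

Audio: 640 kbps = 0.640 Mbps.
Total bitrate: 10.830 Mbps.
File: 10.830 Mbps × 2640 s = 28591.2 Mb.
With 10% container overhead: ×1.10. → 31450.3 Mb.
At 50 Mbps: 31450.3 / 50 = 629.0 s ≈ 10.5 minutes.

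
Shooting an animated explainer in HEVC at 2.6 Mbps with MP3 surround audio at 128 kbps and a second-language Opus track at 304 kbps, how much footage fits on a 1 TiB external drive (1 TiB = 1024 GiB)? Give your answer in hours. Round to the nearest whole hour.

806 hours

Audio total: 128 + 304 = 432 kbps = 0.432 Mbps.
Total bitrate: 2.6 + 0.432 = 3.032 Mbps.
Capacity: 1 TiB = 8,796,093 Mb.
Recording time: 8,796,093 / 3.032 = 2,901,086 s ≈ 806 hours.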